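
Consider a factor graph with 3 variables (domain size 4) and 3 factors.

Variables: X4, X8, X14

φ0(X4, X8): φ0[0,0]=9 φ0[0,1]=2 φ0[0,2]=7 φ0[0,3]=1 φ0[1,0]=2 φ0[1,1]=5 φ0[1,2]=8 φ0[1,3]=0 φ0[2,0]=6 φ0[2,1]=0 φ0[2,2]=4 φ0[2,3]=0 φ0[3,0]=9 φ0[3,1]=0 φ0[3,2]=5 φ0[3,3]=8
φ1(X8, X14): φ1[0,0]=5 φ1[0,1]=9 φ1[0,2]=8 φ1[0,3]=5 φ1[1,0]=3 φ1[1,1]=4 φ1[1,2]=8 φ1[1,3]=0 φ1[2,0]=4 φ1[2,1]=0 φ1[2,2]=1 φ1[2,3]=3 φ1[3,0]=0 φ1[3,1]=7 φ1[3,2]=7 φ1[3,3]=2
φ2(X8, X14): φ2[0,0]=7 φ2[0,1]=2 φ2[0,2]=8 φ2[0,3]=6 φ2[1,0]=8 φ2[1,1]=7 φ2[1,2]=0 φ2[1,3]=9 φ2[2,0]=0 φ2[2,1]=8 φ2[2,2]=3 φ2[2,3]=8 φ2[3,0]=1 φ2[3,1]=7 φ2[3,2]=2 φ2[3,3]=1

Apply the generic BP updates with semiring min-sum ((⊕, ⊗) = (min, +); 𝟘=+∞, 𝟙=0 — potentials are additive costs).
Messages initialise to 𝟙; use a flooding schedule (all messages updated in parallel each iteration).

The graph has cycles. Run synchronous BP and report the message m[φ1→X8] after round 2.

init: all messages = 𝟙 over 4 values
r1 m[φ0→X4] = [1, 0, 0, 0]
r1 m[φ0→X8] = [2, 0, 4, 0]
r1 m[φ1→X8] = [5, 0, 0, 0]
r1 m[φ1→X14] = [0, 0, 1, 0]
r1 m[φ2→X8] = [2, 0, 0, 1]
r1 m[φ2→X14] = [0, 2, 0, 1]
r1 m[X4→φ0] = [0, 0, 0, 0]
r1 m[X8→φ0] = [0, 0, 0, 0]
r1 m[X8→φ1] = [0, 0, 0, 0]
r1 m[X8→φ2] = [0, 0, 0, 0]
r1 m[X14→φ1] = [0, 0, 0, 0]
r1 m[X14→φ2] = [0, 0, 0, 0]
r2 m[φ0→X4] = [1, 0, 0, 0]
r2 m[φ0→X8] = [2, 0, 4, 0]
r2 m[φ1→X8] = [5, 0, 0, 0]
r2 m[φ1→X14] = [0, 0, 1, 0]
r2 m[φ2→X8] = [2, 0, 0, 1]
r2 m[φ2→X14] = [0, 2, 0, 1]
r2 m[X4→φ0] = [0, 0, 0, 0]
r2 m[X8→φ0] = [7, 0, 0, 1]
r2 m[X8→φ1] = [4, 0, 4, 1]
r2 m[X8→φ2] = [7, 0, 4, 0]
r2 m[X14→φ1] = [0, 2, 0, 1]
r2 m[X14→φ2] = [0, 0, 1, 0]

message @ round 2 = [5, 0, 0, 0]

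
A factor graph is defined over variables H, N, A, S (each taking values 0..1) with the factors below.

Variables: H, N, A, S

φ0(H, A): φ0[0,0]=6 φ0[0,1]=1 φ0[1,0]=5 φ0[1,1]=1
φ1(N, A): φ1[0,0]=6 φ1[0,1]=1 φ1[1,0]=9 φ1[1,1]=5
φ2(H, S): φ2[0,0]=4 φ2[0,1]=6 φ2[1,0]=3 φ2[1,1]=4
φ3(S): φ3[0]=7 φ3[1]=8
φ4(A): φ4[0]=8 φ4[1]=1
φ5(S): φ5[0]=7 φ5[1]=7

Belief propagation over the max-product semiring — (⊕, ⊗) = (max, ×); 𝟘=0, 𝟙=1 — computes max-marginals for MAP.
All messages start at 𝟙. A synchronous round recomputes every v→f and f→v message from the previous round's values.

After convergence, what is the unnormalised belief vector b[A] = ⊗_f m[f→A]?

init: all messages = 𝟙 over 2 values
r1 m[φ0→H] = [6, 5]
r1 m[φ0→A] = [6, 1]
r1 m[φ1→N] = [6, 9]
r1 m[φ1→A] = [9, 5]
r1 m[φ2→H] = [6, 4]
r1 m[φ2→S] = [4, 6]
r1 m[φ3→S] = [7, 8]
r1 m[φ4→A] = [8, 1]
r1 m[φ5→S] = [7, 7]
r1 m[H→φ0] = [1, 1]
r1 m[H→φ2] = [1, 1]
r1 m[N→φ1] = [1, 1]
r1 m[A→φ0] = [1, 1]
r1 m[A→φ1] = [1, 1]
r1 m[A→φ4] = [1, 1]
r1 m[S→φ2] = [1, 1]
r1 m[S→φ3] = [1, 1]
r1 m[S→φ5] = [1, 1]
r2 m[φ0→H] = [6, 5]
r2 m[φ0→A] = [6, 1]
r2 m[φ1→N] = [6, 9]
r2 m[φ1→A] = [9, 5]
r2 m[φ2→H] = [6, 4]
r2 m[φ2→S] = [4, 6]
r2 m[φ3→S] = [7, 8]
r2 m[φ4→A] = [8, 1]
r2 m[φ5→S] = [7, 7]
r2 m[H→φ0] = [6, 4]
r2 m[H→φ2] = [6, 5]
r2 m[N→φ1] = [1, 1]
r2 m[A→φ0] = [72, 5]
r2 m[A→φ1] = [48, 1]
r2 m[A→φ4] = [54, 5]
r2 m[S→φ2] = [49, 56]
r2 m[S→φ3] = [28, 42]
r2 m[S→φ5] = [28, 48]
r3 m[φ0→H] = [432, 360]
r3 m[φ0→A] = [36, 6]
r3 m[φ1→N] = [288, 432]
r3 m[φ1→A] = [9, 5]
r3 m[φ2→H] = [336, 224]
r3 m[φ2→S] = [24, 36]
r3 m[φ3→S] = [7, 8]
r3 m[φ4→A] = [8, 1]
r3 m[φ5→S] = [7, 7]
r3 m[H→φ0] = [6, 4]
r3 m[H→φ2] = [6, 5]
r3 m[N→φ1] = [1, 1]
r3 m[A→φ0] = [72, 5]
r3 m[A→φ1] = [48, 1]
r3 m[A→φ4] = [54, 5]
r3 m[S→φ2] = [49, 56]
r3 m[S→φ3] = [28, 42]
r3 m[S→φ5] = [28, 48]
r4 m[φ0→H] = [432, 360]
r4 m[φ0→A] = [36, 6]
r4 m[φ1→N] = [288, 432]
r4 m[φ1→A] = [9, 5]
r4 m[φ2→H] = [336, 224]
r4 m[φ2→S] = [24, 36]
r4 m[φ3→S] = [7, 8]
r4 m[φ4→A] = [8, 1]
r4 m[φ5→S] = [7, 7]
r4 m[H→φ0] = [336, 224]
r4 m[H→φ2] = [432, 360]
r4 m[N→φ1] = [1, 1]
r4 m[A→φ0] = [72, 5]
r4 m[A→φ1] = [288, 6]
r4 m[A→φ4] = [324, 30]
r4 m[S→φ2] = [49, 56]
r4 m[S→φ3] = [168, 252]
r4 m[S→φ5] = [168, 288]
r5 m[φ0→H] = [432, 360]
r5 m[φ0→A] = [2016, 336]
r5 m[φ1→N] = [1728, 2592]
r5 m[φ1→A] = [9, 5]
r5 m[φ2→H] = [336, 224]
r5 m[φ2→S] = [1728, 2592]
r5 m[φ3→S] = [7, 8]
r5 m[φ4→A] = [8, 1]
r5 m[φ5→S] = [7, 7]
r5 m[H→φ0] = [336, 224]
r5 m[H→φ2] = [432, 360]
r5 m[N→φ1] = [1, 1]
r5 m[A→φ0] = [72, 5]
r5 m[A→φ1] = [288, 6]
r5 m[A→φ4] = [324, 30]
r5 m[S→φ2] = [49, 56]
r5 m[S→φ3] = [168, 252]
r5 m[S→φ5] = [168, 288]
r6 m[φ0→H] = [432, 360]
r6 m[φ0→A] = [2016, 336]
r6 m[φ1→N] = [1728, 2592]
r6 m[φ1→A] = [9, 5]
r6 m[φ2→H] = [336, 224]
r6 m[φ2→S] = [1728, 2592]
r6 m[φ3→S] = [7, 8]
r6 m[φ4→A] = [8, 1]
r6 m[φ5→S] = [7, 7]
r6 m[H→φ0] = [336, 224]
r6 m[H→φ2] = [432, 360]
r6 m[N→φ1] = [1, 1]
r6 m[A→φ0] = [72, 5]
r6 m[A→φ1] = [16128, 336]
r6 m[A→φ4] = [18144, 1680]
r6 m[S→φ2] = [49, 56]
r6 m[S→φ3] = [12096, 18144]
r6 m[S→φ5] = [12096, 20736]
r7 m[φ0→H] = [432, 360]
r7 m[φ0→A] = [2016, 336]
r7 m[φ1→N] = [96768, 145152]
r7 m[φ1→A] = [9, 5]
r7 m[φ2→H] = [336, 224]
r7 m[φ2→S] = [1728, 2592]
r7 m[φ3→S] = [7, 8]
r7 m[φ4→A] = [8, 1]
r7 m[φ5→S] = [7, 7]
r7 m[H→φ0] = [336, 224]
r7 m[H→φ2] = [432, 360]
r7 m[N→φ1] = [1, 1]
r7 m[A→φ0] = [72, 5]
r7 m[A→φ1] = [16128, 336]
r7 m[A→φ4] = [18144, 1680]
r7 m[S→φ2] = [49, 56]
r7 m[S→φ3] = [12096, 18144]
r7 m[S→φ5] = [12096, 20736]
r8 m[φ0→H] = [432, 360]
r8 m[φ0→A] = [2016, 336]
r8 m[φ1→N] = [96768, 145152]
r8 m[φ1→A] = [9, 5]
r8 m[φ2→H] = [336, 224]
r8 m[φ2→S] = [1728, 2592]
r8 m[φ3→S] = [7, 8]
r8 m[φ4→A] = [8, 1]
r8 m[φ5→S] = [7, 7]
r8 m[H→φ0] = [336, 224]
r8 m[H→φ2] = [432, 360]
r8 m[N→φ1] = [1, 1]
r8 m[A→φ0] = [72, 5]
r8 m[A→φ1] = [16128, 336]
r8 m[A→φ4] = [18144, 1680]
r8 m[S→φ2] = [49, 56]
r8 m[S→φ3] = [12096, 18144]
r8 m[S→φ5] = [12096, 20736]
fixed point reached at round 8
b[A] = ⊗ incoming = [145152, 1680]

b[A] = [145152, 1680]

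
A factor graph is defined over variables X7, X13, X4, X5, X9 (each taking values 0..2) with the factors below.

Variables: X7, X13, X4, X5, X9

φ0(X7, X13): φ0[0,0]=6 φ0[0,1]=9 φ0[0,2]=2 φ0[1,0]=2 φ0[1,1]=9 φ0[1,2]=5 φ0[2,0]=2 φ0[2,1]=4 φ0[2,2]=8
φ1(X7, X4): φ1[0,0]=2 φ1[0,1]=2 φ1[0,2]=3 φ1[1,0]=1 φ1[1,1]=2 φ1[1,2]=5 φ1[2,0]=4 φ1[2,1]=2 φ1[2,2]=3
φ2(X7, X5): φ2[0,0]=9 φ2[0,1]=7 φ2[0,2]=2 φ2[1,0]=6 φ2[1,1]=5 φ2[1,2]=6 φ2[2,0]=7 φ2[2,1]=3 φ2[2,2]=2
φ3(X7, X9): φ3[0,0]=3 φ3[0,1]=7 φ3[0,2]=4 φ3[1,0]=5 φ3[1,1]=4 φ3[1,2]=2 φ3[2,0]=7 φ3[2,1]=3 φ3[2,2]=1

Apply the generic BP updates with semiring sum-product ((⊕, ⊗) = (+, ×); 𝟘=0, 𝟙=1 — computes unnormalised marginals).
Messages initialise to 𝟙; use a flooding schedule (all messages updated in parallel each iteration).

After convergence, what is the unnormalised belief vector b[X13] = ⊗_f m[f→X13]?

b[X13] = [15952, 34092, 20512]

init: all messages = 𝟙 over 3 values
r1 m[φ0→X7] = [17, 16, 14]
r1 m[φ0→X13] = [10, 22, 15]
r1 m[φ1→X7] = [7, 8, 9]
r1 m[φ1→X4] = [7, 6, 11]
r1 m[φ2→X7] = [18, 17, 12]
r1 m[φ2→X5] = [22, 15, 10]
r1 m[φ3→X7] = [14, 11, 11]
r1 m[φ3→X9] = [15, 14, 7]
r1 m[X7→φ0] = [1, 1, 1]
r1 m[X7→φ1] = [1, 1, 1]
r1 m[X7→φ2] = [1, 1, 1]
r1 m[X7→φ3] = [1, 1, 1]
r1 m[X13→φ0] = [1, 1, 1]
r1 m[X4→φ1] = [1, 1, 1]
r1 m[X5→φ2] = [1, 1, 1]
r1 m[X9→φ3] = [1, 1, 1]
r2 m[φ0→X7] = [17, 16, 14]
r2 m[φ0→X13] = [10, 22, 15]
r2 m[φ1→X7] = [7, 8, 9]
r2 m[φ1→X4] = [7, 6, 11]
r2 m[φ2→X7] = [18, 17, 12]
r2 m[φ2→X5] = [22, 15, 10]
r2 m[φ3→X7] = [14, 11, 11]
r2 m[φ3→X9] = [15, 14, 7]
r2 m[X7→φ0] = [1764, 1496, 1188]
r2 m[X7→φ1] = [4284, 2992, 1848]
r2 m[X7→φ2] = [1666, 1408, 1386]
r2 m[X7→φ3] = [2142, 2176, 1512]
r2 m[X13→φ0] = [1, 1, 1]
r2 m[X4→φ1] = [1, 1, 1]
r2 m[X5→φ2] = [1, 1, 1]
r2 m[X9→φ3] = [1, 1, 1]
r3 m[φ0→X7] = [17, 16, 14]
r3 m[φ0→X13] = [15952, 34092, 20512]
r3 m[φ1→X7] = [7, 8, 9]
r3 m[φ1→X4] = [18952, 18248, 33356]
r3 m[φ2→X7] = [18, 17, 12]
r3 m[φ2→X5] = [33144, 22860, 14552]
r3 m[φ3→X7] = [14, 11, 11]
r3 m[φ3→X9] = [27890, 28234, 14432]
r3 m[X7→φ0] = [1764, 1496, 1188]
r3 m[X7→φ1] = [4284, 2992, 1848]
r3 m[X7→φ2] = [1666, 1408, 1386]
r3 m[X7→φ3] = [2142, 2176, 1512]
r3 m[X13→φ0] = [1, 1, 1]
r3 m[X4→φ1] = [1, 1, 1]
r3 m[X5→φ2] = [1, 1, 1]
r3 m[X9→φ3] = [1, 1, 1]
r4 m[φ0→X7] = [17, 16, 14]
r4 m[φ0→X13] = [15952, 34092, 20512]
r4 m[φ1→X7] = [7, 8, 9]
r4 m[φ1→X4] = [18952, 18248, 33356]
r4 m[φ2→X7] = [18, 17, 12]
r4 m[φ2→X5] = [33144, 22860, 14552]
r4 m[φ3→X7] = [14, 11, 11]
r4 m[φ3→X9] = [27890, 28234, 14432]
r4 m[X7→φ0] = [1764, 1496, 1188]
r4 m[X7→φ1] = [4284, 2992, 1848]
r4 m[X7→φ2] = [1666, 1408, 1386]
r4 m[X7→φ3] = [2142, 2176, 1512]
r4 m[X13→φ0] = [1, 1, 1]
r4 m[X4→φ1] = [1, 1, 1]
r4 m[X5→φ2] = [1, 1, 1]
r4 m[X9→φ3] = [1, 1, 1]
fixed point reached at round 4
b[X13] = ⊗ incoming = [15952, 34092, 20512]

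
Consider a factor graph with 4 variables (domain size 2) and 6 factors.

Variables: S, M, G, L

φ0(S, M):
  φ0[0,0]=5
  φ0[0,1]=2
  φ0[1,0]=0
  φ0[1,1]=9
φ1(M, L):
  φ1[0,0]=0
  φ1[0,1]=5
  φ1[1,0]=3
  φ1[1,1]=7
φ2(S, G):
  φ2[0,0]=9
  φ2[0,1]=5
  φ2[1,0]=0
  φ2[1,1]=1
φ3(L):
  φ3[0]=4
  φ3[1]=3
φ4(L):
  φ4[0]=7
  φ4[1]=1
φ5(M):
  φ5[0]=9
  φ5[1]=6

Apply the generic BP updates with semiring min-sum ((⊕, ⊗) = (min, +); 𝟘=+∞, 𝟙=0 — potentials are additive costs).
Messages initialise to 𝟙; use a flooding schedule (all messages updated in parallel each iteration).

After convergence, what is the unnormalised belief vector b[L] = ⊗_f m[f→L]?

b[L] = [20, 18]

init: all messages = 𝟙 over 2 values
r1 m[φ0→S] = [2, 0]
r1 m[φ0→M] = [0, 2]
r1 m[φ1→M] = [0, 3]
r1 m[φ1→L] = [0, 5]
r1 m[φ2→S] = [5, 0]
r1 m[φ2→G] = [0, 1]
r1 m[φ3→L] = [4, 3]
r1 m[φ4→L] = [7, 1]
r1 m[φ5→M] = [9, 6]
r1 m[S→φ0] = [0, 0]
r1 m[S→φ2] = [0, 0]
r1 m[M→φ0] = [0, 0]
r1 m[M→φ1] = [0, 0]
r1 m[M→φ5] = [0, 0]
r1 m[G→φ2] = [0, 0]
r1 m[L→φ1] = [0, 0]
r1 m[L→φ3] = [0, 0]
r1 m[L→φ4] = [0, 0]
r2 m[φ0→S] = [2, 0]
r2 m[φ0→M] = [0, 2]
r2 m[φ1→M] = [0, 3]
r2 m[φ1→L] = [0, 5]
r2 m[φ2→S] = [5, 0]
r2 m[φ2→G] = [0, 1]
r2 m[φ3→L] = [4, 3]
r2 m[φ4→L] = [7, 1]
r2 m[φ5→M] = [9, 6]
r2 m[S→φ0] = [5, 0]
r2 m[S→φ2] = [2, 0]
r2 m[M→φ0] = [9, 9]
r2 m[M→φ1] = [9, 8]
r2 m[M→φ5] = [0, 5]
r2 m[G→φ2] = [0, 0]
r2 m[L→φ1] = [11, 4]
r2 m[L→φ3] = [7, 6]
r2 m[L→φ4] = [4, 8]
r3 m[φ0→S] = [11, 9]
r3 m[φ0→M] = [0, 7]
r3 m[φ1→M] = [9, 11]
r3 m[φ1→L] = [9, 14]
r3 m[φ2→S] = [5, 0]
r3 m[φ2→G] = [0, 1]
r3 m[φ3→L] = [4, 3]
r3 m[φ4→L] = [7, 1]
r3 m[φ5→M] = [9, 6]
r3 m[S→φ0] = [5, 0]
r3 m[S→φ2] = [2, 0]
r3 m[M→φ0] = [9, 9]
r3 m[M→φ1] = [9, 8]
r3 m[M→φ5] = [0, 5]
r3 m[G→φ2] = [0, 0]
r3 m[L→φ1] = [11, 4]
r3 m[L→φ3] = [7, 6]
r3 m[L→φ4] = [4, 8]
r4 m[φ0→S] = [11, 9]
r4 m[φ0→M] = [0, 7]
r4 m[φ1→M] = [9, 11]
r4 m[φ1→L] = [9, 14]
r4 m[φ2→S] = [5, 0]
r4 m[φ2→G] = [0, 1]
r4 m[φ3→L] = [4, 3]
r4 m[φ4→L] = [7, 1]
r4 m[φ5→M] = [9, 6]
r4 m[S→φ0] = [5, 0]
r4 m[S→φ2] = [11, 9]
r4 m[M→φ0] = [18, 17]
r4 m[M→φ1] = [9, 13]
r4 m[M→φ5] = [9, 18]
r4 m[G→φ2] = [0, 0]
r4 m[L→φ1] = [11, 4]
r4 m[L→φ3] = [16, 15]
r4 m[L→φ4] = [13, 17]
r5 m[φ0→S] = [19, 18]
r5 m[φ0→M] = [0, 7]
r5 m[φ1→M] = [9, 11]
r5 m[φ1→L] = [9, 14]
r5 m[φ2→S] = [5, 0]
r5 m[φ2→G] = [9, 10]
r5 m[φ3→L] = [4, 3]
r5 m[φ4→L] = [7, 1]
r5 m[φ5→M] = [9, 6]
r5 m[S→φ0] = [5, 0]
r5 m[S→φ2] = [11, 9]
r5 m[M→φ0] = [18, 17]
r5 m[M→φ1] = [9, 13]
r5 m[M→φ5] = [9, 18]
r5 m[G→φ2] = [0, 0]
r5 m[L→φ1] = [11, 4]
r5 m[L→φ3] = [16, 15]
r5 m[L→φ4] = [13, 17]
r6 m[φ0→S] = [19, 18]
r6 m[φ0→M] = [0, 7]
r6 m[φ1→M] = [9, 11]
r6 m[φ1→L] = [9, 14]
r6 m[φ2→S] = [5, 0]
r6 m[φ2→G] = [9, 10]
r6 m[φ3→L] = [4, 3]
r6 m[φ4→L] = [7, 1]
r6 m[φ5→M] = [9, 6]
r6 m[S→φ0] = [5, 0]
r6 m[S→φ2] = [19, 18]
r6 m[M→φ0] = [18, 17]
r6 m[M→φ1] = [9, 13]
r6 m[M→φ5] = [9, 18]
r6 m[G→φ2] = [0, 0]
r6 m[L→φ1] = [11, 4]
r6 m[L→φ3] = [16, 15]
r6 m[L→φ4] = [13, 17]
r7 m[φ0→S] = [19, 18]
r7 m[φ0→M] = [0, 7]
r7 m[φ1→M] = [9, 11]
r7 m[φ1→L] = [9, 14]
r7 m[φ2→S] = [5, 0]
r7 m[φ2→G] = [18, 19]
r7 m[φ3→L] = [4, 3]
r7 m[φ4→L] = [7, 1]
r7 m[φ5→M] = [9, 6]
r7 m[S→φ0] = [5, 0]
r7 m[S→φ2] = [19, 18]
r7 m[M→φ0] = [18, 17]
r7 m[M→φ1] = [9, 13]
r7 m[M→φ5] = [9, 18]
r7 m[G→φ2] = [0, 0]
r7 m[L→φ1] = [11, 4]
r7 m[L→φ3] = [16, 15]
r7 m[L→φ4] = [13, 17]
r8 m[φ0→S] = [19, 18]
r8 m[φ0→M] = [0, 7]
r8 m[φ1→M] = [9, 11]
r8 m[φ1→L] = [9, 14]
r8 m[φ2→S] = [5, 0]
r8 m[φ2→G] = [18, 19]
r8 m[φ3→L] = [4, 3]
r8 m[φ4→L] = [7, 1]
r8 m[φ5→M] = [9, 6]
r8 m[S→φ0] = [5, 0]
r8 m[S→φ2] = [19, 18]
r8 m[M→φ0] = [18, 17]
r8 m[M→φ1] = [9, 13]
r8 m[M→φ5] = [9, 18]
r8 m[G→φ2] = [0, 0]
r8 m[L→φ1] = [11, 4]
r8 m[L→φ3] = [16, 15]
r8 m[L→φ4] = [13, 17]
fixed point reached at round 8
b[L] = ⊗ incoming = [20, 18]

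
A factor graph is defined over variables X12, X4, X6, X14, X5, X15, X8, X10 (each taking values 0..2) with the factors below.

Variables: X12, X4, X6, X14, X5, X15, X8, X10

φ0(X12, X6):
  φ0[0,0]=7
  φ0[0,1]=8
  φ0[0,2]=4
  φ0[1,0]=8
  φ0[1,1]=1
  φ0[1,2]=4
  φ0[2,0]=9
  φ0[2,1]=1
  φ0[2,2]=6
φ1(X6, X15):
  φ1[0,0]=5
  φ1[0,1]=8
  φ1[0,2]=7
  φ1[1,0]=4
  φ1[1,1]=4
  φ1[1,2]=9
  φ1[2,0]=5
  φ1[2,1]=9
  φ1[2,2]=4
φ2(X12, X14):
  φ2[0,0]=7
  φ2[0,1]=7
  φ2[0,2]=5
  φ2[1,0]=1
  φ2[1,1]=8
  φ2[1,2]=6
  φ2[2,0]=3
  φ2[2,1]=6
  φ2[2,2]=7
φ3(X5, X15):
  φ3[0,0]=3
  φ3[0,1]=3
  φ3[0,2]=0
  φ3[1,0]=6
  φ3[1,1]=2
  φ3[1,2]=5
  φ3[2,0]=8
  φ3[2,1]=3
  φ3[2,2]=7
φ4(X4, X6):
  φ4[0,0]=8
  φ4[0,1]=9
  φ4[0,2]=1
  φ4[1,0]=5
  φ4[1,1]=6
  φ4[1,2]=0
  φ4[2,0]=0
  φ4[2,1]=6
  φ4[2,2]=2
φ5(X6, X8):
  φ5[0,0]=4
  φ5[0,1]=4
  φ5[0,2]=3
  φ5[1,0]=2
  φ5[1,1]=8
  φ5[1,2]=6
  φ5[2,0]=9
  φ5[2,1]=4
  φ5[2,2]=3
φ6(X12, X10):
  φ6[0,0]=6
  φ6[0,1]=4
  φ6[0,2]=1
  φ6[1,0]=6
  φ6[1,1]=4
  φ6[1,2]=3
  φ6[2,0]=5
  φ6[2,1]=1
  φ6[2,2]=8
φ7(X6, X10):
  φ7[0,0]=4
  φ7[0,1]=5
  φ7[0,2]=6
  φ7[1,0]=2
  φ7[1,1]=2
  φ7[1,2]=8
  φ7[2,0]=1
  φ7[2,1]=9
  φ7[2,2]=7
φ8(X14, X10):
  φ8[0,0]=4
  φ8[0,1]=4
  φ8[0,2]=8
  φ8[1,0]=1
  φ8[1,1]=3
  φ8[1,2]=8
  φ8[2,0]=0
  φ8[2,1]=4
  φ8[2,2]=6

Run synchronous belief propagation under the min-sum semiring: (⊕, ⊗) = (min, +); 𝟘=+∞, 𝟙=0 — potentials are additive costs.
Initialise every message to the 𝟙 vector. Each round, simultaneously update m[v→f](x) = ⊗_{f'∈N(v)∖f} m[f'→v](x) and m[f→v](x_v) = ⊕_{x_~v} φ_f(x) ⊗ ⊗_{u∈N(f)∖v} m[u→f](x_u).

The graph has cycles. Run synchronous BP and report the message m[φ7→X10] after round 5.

init: all messages = 𝟙 over 3 values
r1 m[φ0→X12] = [4, 1, 1]
r1 m[φ0→X6] = [7, 1, 4]
r1 m[φ1→X6] = [5, 4, 4]
r1 m[φ1→X15] = [4, 4, 4]
r1 m[φ2→X12] = [5, 1, 3]
r1 m[φ2→X14] = [1, 6, 5]
r1 m[φ3→X5] = [0, 2, 3]
r1 m[φ3→X15] = [3, 2, 0]
r1 m[φ4→X4] = [1, 0, 0]
r1 m[φ4→X6] = [0, 6, 0]
r1 m[φ5→X6] = [3, 2, 3]
r1 m[φ5→X8] = [2, 4, 3]
r1 m[φ6→X12] = [1, 3, 1]
r1 m[φ6→X10] = [5, 1, 1]
r1 m[φ7→X6] = [4, 2, 1]
r1 m[φ7→X10] = [1, 2, 6]
r1 m[φ8→X14] = [4, 1, 0]
r1 m[φ8→X10] = [0, 3, 6]
r1 m[X12→φ0] = [0, 0, 0]
r1 m[X12→φ2] = [0, 0, 0]
r1 m[X12→φ6] = [0, 0, 0]
r1 m[X4→φ4] = [0, 0, 0]
r1 m[X6→φ0] = [0, 0, 0]
r1 m[X6→φ1] = [0, 0, 0]
r1 m[X6→φ4] = [0, 0, 0]
r1 m[X6→φ5] = [0, 0, 0]
r1 m[X6→φ7] = [0, 0, 0]
r1 m[X14→φ2] = [0, 0, 0]
r1 m[X14→φ8] = [0, 0, 0]
r1 m[X5→φ3] = [0, 0, 0]
r1 m[X15→φ1] = [0, 0, 0]
r1 m[X15→φ3] = [0, 0, 0]
r1 m[X8→φ5] = [0, 0, 0]
r1 m[X10→φ6] = [0, 0, 0]
r1 m[X10→φ7] = [0, 0, 0]
r1 m[X10→φ8] = [0, 0, 0]
r2 m[φ0→X12] = [4, 1, 1]
r2 m[φ0→X6] = [7, 1, 4]
r2 m[φ1→X6] = [5, 4, 4]
r2 m[φ1→X15] = [4, 4, 4]
r2 m[φ2→X12] = [5, 1, 3]
r2 m[φ2→X14] = [1, 6, 5]
r2 m[φ3→X5] = [0, 2, 3]
r2 m[φ3→X15] = [3, 2, 0]
r2 m[φ4→X4] = [1, 0, 0]
r2 m[φ4→X6] = [0, 6, 0]
r2 m[φ5→X6] = [3, 2, 3]
r2 m[φ5→X8] = [2, 4, 3]
r2 m[φ6→X12] = [1, 3, 1]
r2 m[φ6→X10] = [5, 1, 1]
r2 m[φ7→X6] = [4, 2, 1]
r2 m[φ7→X10] = [1, 2, 6]
r2 m[φ8→X14] = [4, 1, 0]
r2 m[φ8→X10] = [0, 3, 6]
r2 m[X12→φ0] = [6, 4, 4]
r2 m[X12→φ2] = [5, 4, 2]
r2 m[X12→φ6] = [9, 2, 4]
r2 m[X4→φ4] = [0, 0, 0]
r2 m[X6→φ0] = [12, 14, 8]
r2 m[X6→φ1] = [14, 11, 8]
r2 m[X6→φ4] = [19, 9, 12]
r2 m[X6→φ5] = [16, 13, 9]
r2 m[X6→φ7] = [15, 13, 11]
r2 m[X14→φ2] = [4, 1, 0]
r2 m[X14→φ8] = [1, 6, 5]
r2 m[X5→φ3] = [0, 0, 0]
r2 m[X15→φ1] = [3, 2, 0]
r2 m[X15→φ3] = [4, 4, 4]
r2 m[X8→φ5] = [0, 0, 0]
r2 m[X10→φ6] = [1, 5, 12]
r2 m[X10→φ7] = [5, 4, 7]
r2 m[X10→φ8] = [6, 3, 7]
r3 m[φ0→X12] = [12, 12, 14]
r3 m[φ0→X6] = [12, 5, 8]
r3 m[φ1→X6] = [7, 6, 4]
r3 m[φ1→X15] = [13, 15, 12]
r3 m[φ2→X12] = [5, 5, 7]
r3 m[φ2→X14] = [5, 8, 9]
r3 m[φ3→X5] = [4, 6, 7]
r3 m[φ3→X15] = [3, 2, 0]
r3 m[φ4→X4] = [13, 12, 14]
r3 m[φ4→X6] = [0, 6, 0]
r3 m[φ5→X6] = [3, 2, 3]
r3 m[φ5→X8] = [15, 13, 12]
r3 m[φ6→X12] = [7, 7, 6]
r3 m[φ6→X10] = [8, 5, 5]
r3 m[φ7→X6] = [9, 6, 6]
r3 m[φ7→X10] = [12, 15, 18]
r3 m[φ8→X14] = [7, 6, 6]
r3 m[φ8→X10] = [5, 5, 9]
r3 m[X12→φ0] = [6, 4, 4]
r3 m[X12→φ2] = [5, 4, 2]
r3 m[X12→φ6] = [9, 2, 4]
r3 m[X4→φ4] = [0, 0, 0]
r3 m[X6→φ0] = [12, 14, 8]
r3 m[X6→φ1] = [14, 11, 8]
r3 m[X6→φ4] = [19, 9, 12]
r3 m[X6→φ5] = [16, 13, 9]
r3 m[X6→φ7] = [15, 13, 11]
r3 m[X14→φ2] = [4, 1, 0]
r3 m[X14→φ8] = [1, 6, 5]
r3 m[X5→φ3] = [0, 0, 0]
r3 m[X15→φ1] = [3, 2, 0]
r3 m[X15→φ3] = [4, 4, 4]
r3 m[X8→φ5] = [0, 0, 0]
r3 m[X10→φ6] = [1, 5, 12]
r3 m[X10→φ7] = [5, 4, 7]
r3 m[X10→φ8] = [6, 3, 7]
r4 m[φ0→X12] = [12, 12, 14]
r4 m[φ0→X6] = [12, 5, 8]
r4 m[φ1→X6] = [7, 6, 4]
r4 m[φ1→X15] = [13, 15, 12]
r4 m[φ2→X12] = [5, 5, 7]
r4 m[φ2→X14] = [5, 8, 9]
r4 m[φ3→X5] = [4, 6, 7]
r4 m[φ3→X15] = [3, 2, 0]
r4 m[φ4→X4] = [13, 12, 14]
r4 m[φ4→X6] = [0, 6, 0]
r4 m[φ5→X6] = [3, 2, 3]
r4 m[φ5→X8] = [15, 13, 12]
r4 m[φ6→X12] = [7, 7, 6]
r4 m[φ6→X10] = [8, 5, 5]
r4 m[φ7→X6] = [9, 6, 6]
r4 m[φ7→X10] = [12, 15, 18]
r4 m[φ8→X14] = [7, 6, 6]
r4 m[φ8→X10] = [5, 5, 9]
r4 m[X12→φ0] = [12, 12, 13]
r4 m[X12→φ2] = [19, 19, 20]
r4 m[X12→φ6] = [17, 17, 21]
r4 m[X4→φ4] = [0, 0, 0]
r4 m[X6→φ0] = [19, 20, 13]
r4 m[X6→φ1] = [24, 19, 17]
r4 m[X6→φ4] = [31, 19, 21]
r4 m[X6→φ5] = [28, 23, 18]
r4 m[X6→φ7] = [22, 19, 15]
r4 m[X14→φ2] = [7, 6, 6]
r4 m[X14→φ8] = [5, 8, 9]
r4 m[X5→φ3] = [0, 0, 0]
r4 m[X15→φ1] = [3, 2, 0]
r4 m[X15→φ3] = [13, 15, 12]
r4 m[X8→φ5] = [0, 0, 0]
r4 m[X10→φ6] = [17, 20, 27]
r4 m[X10→φ7] = [13, 10, 14]
r4 m[X10→φ8] = [20, 20, 23]
r5 m[φ0→X12] = [17, 17, 19]
r5 m[φ0→X6] = [19, 13, 16]
r5 m[φ1→X6] = [7, 6, 4]
r5 m[φ1→X15] = [22, 23, 21]
r5 m[φ2→X12] = [11, 8, 10]
r5 m[φ2→X14] = [20, 26, 24]
r5 m[φ3→X5] = [12, 17, 18]
r5 m[φ3→X15] = [3, 2, 0]
r5 m[φ4→X4] = [22, 21, 23]
r5 m[φ4→X6] = [0, 6, 0]
r5 m[φ5→X6] = [3, 2, 3]
r5 m[φ5→X8] = [25, 22, 21]
r5 m[φ6→X12] = [23, 23, 21]
r5 m[φ6→X10] = [23, 21, 18]
r5 m[φ7→X6] = [15, 12, 14]
r5 m[φ7→X10] = [16, 21, 22]
r5 m[φ8→X14] = [24, 21, 20]
r5 m[φ8→X10] = [9, 9, 13]
r5 m[X12→φ0] = [12, 12, 13]
r5 m[X12→φ2] = [19, 19, 20]
r5 m[X12→φ6] = [17, 17, 21]
r5 m[X4→φ4] = [0, 0, 0]
r5 m[X6→φ0] = [19, 20, 13]
r5 m[X6→φ1] = [24, 19, 17]
r5 m[X6→φ4] = [31, 19, 21]
r5 m[X6→φ5] = [28, 23, 18]
r5 m[X6→φ7] = [22, 19, 15]
r5 m[X14→φ2] = [7, 6, 6]
r5 m[X14→φ8] = [5, 8, 9]
r5 m[X5→φ3] = [0, 0, 0]
r5 m[X15→φ1] = [3, 2, 0]
r5 m[X15→φ3] = [13, 15, 12]
r5 m[X8→φ5] = [0, 0, 0]
r5 m[X10→φ6] = [17, 20, 27]
r5 m[X10→φ7] = [13, 10, 14]
r5 m[X10→φ8] = [20, 20, 23]

message @ round 5 = [16, 21, 22]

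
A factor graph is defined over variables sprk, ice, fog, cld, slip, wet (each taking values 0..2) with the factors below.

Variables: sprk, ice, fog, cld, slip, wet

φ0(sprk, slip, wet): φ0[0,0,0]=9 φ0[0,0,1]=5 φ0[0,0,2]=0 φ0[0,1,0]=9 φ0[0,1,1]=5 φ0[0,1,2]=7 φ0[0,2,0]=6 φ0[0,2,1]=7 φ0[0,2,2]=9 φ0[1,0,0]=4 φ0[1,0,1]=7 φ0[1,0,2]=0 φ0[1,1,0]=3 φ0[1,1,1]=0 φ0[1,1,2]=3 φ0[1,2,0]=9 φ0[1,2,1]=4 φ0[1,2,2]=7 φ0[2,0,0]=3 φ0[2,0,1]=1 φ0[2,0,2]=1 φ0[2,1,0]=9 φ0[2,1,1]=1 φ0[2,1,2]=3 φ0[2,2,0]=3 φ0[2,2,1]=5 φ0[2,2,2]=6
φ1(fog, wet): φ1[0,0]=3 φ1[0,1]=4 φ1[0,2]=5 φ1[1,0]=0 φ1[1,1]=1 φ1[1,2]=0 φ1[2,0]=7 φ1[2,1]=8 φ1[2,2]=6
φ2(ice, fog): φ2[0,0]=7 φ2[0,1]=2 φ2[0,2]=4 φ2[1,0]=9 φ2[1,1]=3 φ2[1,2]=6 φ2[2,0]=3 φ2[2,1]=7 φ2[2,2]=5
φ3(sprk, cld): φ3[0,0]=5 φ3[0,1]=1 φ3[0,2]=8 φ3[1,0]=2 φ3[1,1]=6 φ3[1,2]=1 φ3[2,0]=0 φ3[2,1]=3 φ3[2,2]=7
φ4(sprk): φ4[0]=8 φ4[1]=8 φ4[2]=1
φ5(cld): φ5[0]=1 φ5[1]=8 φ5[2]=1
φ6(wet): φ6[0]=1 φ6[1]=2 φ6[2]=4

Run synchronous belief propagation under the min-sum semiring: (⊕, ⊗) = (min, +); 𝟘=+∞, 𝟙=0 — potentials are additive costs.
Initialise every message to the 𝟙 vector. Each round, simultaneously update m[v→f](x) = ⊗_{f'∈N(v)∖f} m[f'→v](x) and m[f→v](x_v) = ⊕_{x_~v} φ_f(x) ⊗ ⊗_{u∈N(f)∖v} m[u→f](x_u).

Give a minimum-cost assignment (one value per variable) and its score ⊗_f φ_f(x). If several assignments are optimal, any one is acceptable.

init: all messages = 𝟙 over 3 values
r1 m[φ0→sprk] = [0, 0, 1]
r1 m[φ0→slip] = [0, 0, 3]
r1 m[φ0→wet] = [3, 0, 0]
r1 m[φ1→fog] = [3, 0, 6]
r1 m[φ1→wet] = [0, 1, 0]
r1 m[φ2→ice] = [2, 3, 3]
r1 m[φ2→fog] = [3, 2, 4]
r1 m[φ3→sprk] = [1, 1, 0]
r1 m[φ3→cld] = [0, 1, 1]
r1 m[φ4→sprk] = [8, 8, 1]
r1 m[φ5→cld] = [1, 8, 1]
r1 m[φ6→wet] = [1, 2, 4]
r1 m[sprk→φ0] = [0, 0, 0]
r1 m[sprk→φ3] = [0, 0, 0]
r1 m[sprk→φ4] = [0, 0, 0]
r1 m[ice→φ2] = [0, 0, 0]
r1 m[fog→φ1] = [0, 0, 0]
r1 m[fog→φ2] = [0, 0, 0]
r1 m[cld→φ3] = [0, 0, 0]
r1 m[cld→φ5] = [0, 0, 0]
r1 m[slip→φ0] = [0, 0, 0]
r1 m[wet→φ0] = [0, 0, 0]
r1 m[wet→φ1] = [0, 0, 0]
r1 m[wet→φ6] = [0, 0, 0]
r2 m[φ0→sprk] = [0, 0, 1]
r2 m[φ0→slip] = [0, 0, 3]
r2 m[φ0→wet] = [3, 0, 0]
r2 m[φ1→fog] = [3, 0, 6]
r2 m[φ1→wet] = [0, 1, 0]
r2 m[φ2→ice] = [2, 3, 3]
r2 m[φ2→fog] = [3, 2, 4]
r2 m[φ3→sprk] = [1, 1, 0]
r2 m[φ3→cld] = [0, 1, 1]
r2 m[φ4→sprk] = [8, 8, 1]
r2 m[φ5→cld] = [1, 8, 1]
r2 m[φ6→wet] = [1, 2, 4]
r2 m[sprk→φ0] = [9, 9, 1]
r2 m[sprk→φ3] = [8, 8, 2]
r2 m[sprk→φ4] = [1, 1, 1]
r2 m[ice→φ2] = [0, 0, 0]
r2 m[fog→φ1] = [3, 2, 4]
r2 m[fog→φ2] = [3, 0, 6]
r2 m[cld→φ3] = [1, 8, 1]
r2 m[cld→φ5] = [0, 1, 1]
r2 m[slip→φ0] = [0, 0, 0]
r2 m[wet→φ0] = [1, 3, 4]
r2 m[wet→φ1] = [4, 2, 4]
r2 m[wet→φ6] = [3, 1, 0]
r3 m[φ0→sprk] = [4, 3, 4]
r3 m[φ0→slip] = [5, 5, 5]
r3 m[φ0→wet] = [4, 2, 2]
r3 m[φ1→fog] = [6, 3, 10]
r3 m[φ1→wet] = [2, 3, 2]
r3 m[φ2→ice] = [2, 3, 6]
r3 m[φ2→fog] = [3, 2, 4]
r3 m[φ3→sprk] = [6, 2, 1]
r3 m[φ3→cld] = [2, 5, 9]
r3 m[φ4→sprk] = [8, 8, 1]
r3 m[φ5→cld] = [1, 8, 1]
r3 m[φ6→wet] = [1, 2, 4]
r3 m[sprk→φ0] = [9, 9, 1]
r3 m[sprk→φ3] = [8, 8, 2]
r3 m[sprk→φ4] = [1, 1, 1]
r3 m[ice→φ2] = [0, 0, 0]
r3 m[fog→φ1] = [3, 2, 4]
r3 m[fog→φ2] = [3, 0, 6]
r3 m[cld→φ3] = [1, 8, 1]
r3 m[cld→φ5] = [0, 1, 1]
r3 m[slip→φ0] = [0, 0, 0]
r3 m[wet→φ0] = [1, 3, 4]
r3 m[wet→φ1] = [4, 2, 4]
r3 m[wet→φ6] = [3, 1, 0]
r4 m[φ0→sprk] = [4, 3, 4]
r4 m[φ0→slip] = [5, 5, 5]
r4 m[φ0→wet] = [4, 2, 2]
r4 m[φ1→fog] = [6, 3, 10]
r4 m[φ1→wet] = [2, 3, 2]
r4 m[φ2→ice] = [2, 3, 6]
r4 m[φ2→fog] = [3, 2, 4]
r4 m[φ3→sprk] = [6, 2, 1]
r4 m[φ3→cld] = [2, 5, 9]
r4 m[φ4→sprk] = [8, 8, 1]
r4 m[φ5→cld] = [1, 8, 1]
r4 m[φ6→wet] = [1, 2, 4]
r4 m[sprk→φ0] = [14, 10, 2]
r4 m[sprk→φ3] = [12, 11, 5]
r4 m[sprk→φ4] = [10, 5, 5]
r4 m[ice→φ2] = [0, 0, 0]
r4 m[fog→φ1] = [3, 2, 4]
r4 m[fog→φ2] = [6, 3, 10]
r4 m[cld→φ3] = [1, 8, 1]
r4 m[cld→φ5] = [2, 5, 9]
r4 m[slip→φ0] = [0, 0, 0]
r4 m[wet→φ0] = [3, 5, 6]
r4 m[wet→φ1] = [5, 4, 6]
r4 m[wet→φ6] = [6, 5, 4]
r5 m[φ0→sprk] = [6, 5, 6]
r5 m[φ0→slip] = [8, 8, 8]
r5 m[φ0→wet] = [5, 3, 3]
r5 m[φ1→fog] = [8, 5, 12]
r5 m[φ1→wet] = [2, 3, 2]
r5 m[φ2→ice] = [5, 6, 9]
r5 m[φ2→fog] = [3, 2, 4]
r5 m[φ3→sprk] = [6, 2, 1]
r5 m[φ3→cld] = [5, 8, 12]
r5 m[φ4→sprk] = [8, 8, 1]
r5 m[φ5→cld] = [1, 8, 1]
r5 m[φ6→wet] = [1, 2, 4]
r5 m[sprk→φ0] = [14, 10, 2]
r5 m[sprk→φ3] = [12, 11, 5]
r5 m[sprk→φ4] = [10, 5, 5]
r5 m[ice→φ2] = [0, 0, 0]
r5 m[fog→φ1] = [3, 2, 4]
r5 m[fog→φ2] = [6, 3, 10]
r5 m[cld→φ3] = [1, 8, 1]
r5 m[cld→φ5] = [2, 5, 9]
r5 m[slip→φ0] = [0, 0, 0]
r5 m[wet→φ0] = [3, 5, 6]
r5 m[wet→φ1] = [5, 4, 6]
r5 m[wet→φ6] = [6, 5, 4]
r6 m[φ0→sprk] = [6, 5, 6]
r6 m[φ0→slip] = [8, 8, 8]
r6 m[φ0→wet] = [5, 3, 3]
r6 m[φ1→fog] = [8, 5, 12]
r6 m[φ1→wet] = [2, 3, 2]
r6 m[φ2→ice] = [5, 6, 9]
r6 m[φ2→fog] = [3, 2, 4]
r6 m[φ3→sprk] = [6, 2, 1]
r6 m[φ3→cld] = [5, 8, 12]
r6 m[φ4→sprk] = [8, 8, 1]
r6 m[φ5→cld] = [1, 8, 1]
r6 m[φ6→wet] = [1, 2, 4]
r6 m[sprk→φ0] = [14, 10, 2]
r6 m[sprk→φ3] = [14, 13, 7]
r6 m[sprk→φ4] = [12, 7, 7]
r6 m[ice→φ2] = [0, 0, 0]
r6 m[fog→φ1] = [3, 2, 4]
r6 m[fog→φ2] = [8, 5, 12]
r6 m[cld→φ3] = [1, 8, 1]
r6 m[cld→φ5] = [5, 8, 12]
r6 m[slip→φ0] = [0, 0, 0]
r6 m[wet→φ0] = [3, 5, 6]
r6 m[wet→φ1] = [6, 5, 7]
r6 m[wet→φ6] = [7, 6, 5]
r7 m[φ0→sprk] = [6, 5, 6]
r7 m[φ0→slip] = [8, 8, 8]
r7 m[φ0→wet] = [5, 3, 3]
r7 m[φ1→fog] = [9, 6, 13]
r7 m[φ1→wet] = [2, 3, 2]
r7 m[φ2→ice] = [7, 8, 11]
r7 m[φ2→fog] = [3, 2, 4]
r7 m[φ3→sprk] = [6, 2, 1]
r7 m[φ3→cld] = [7, 10, 14]
r7 m[φ4→sprk] = [8, 8, 1]
r7 m[φ5→cld] = [1, 8, 1]
r7 m[φ6→wet] = [1, 2, 4]
r7 m[sprk→φ0] = [14, 10, 2]
r7 m[sprk→φ3] = [14, 13, 7]
r7 m[sprk→φ4] = [12, 7, 7]
r7 m[ice→φ2] = [0, 0, 0]
r7 m[fog→φ1] = [3, 2, 4]
r7 m[fog→φ2] = [8, 5, 12]
r7 m[cld→φ3] = [1, 8, 1]
r7 m[cld→φ5] = [5, 8, 12]
r7 m[slip→φ0] = [0, 0, 0]
r7 m[wet→φ0] = [3, 5, 6]
r7 m[wet→φ1] = [6, 5, 7]
r7 m[wet→φ6] = [7, 6, 5]
r8 m[φ0→sprk] = [6, 5, 6]
r8 m[φ0→slip] = [8, 8, 8]
r8 m[φ0→wet] = [5, 3, 3]
r8 m[φ1→fog] = [9, 6, 13]
r8 m[φ1→wet] = [2, 3, 2]
r8 m[φ2→ice] = [7, 8, 11]
r8 m[φ2→fog] = [3, 2, 4]
r8 m[φ3→sprk] = [6, 2, 1]
r8 m[φ3→cld] = [7, 10, 14]
r8 m[φ4→sprk] = [8, 8, 1]
r8 m[φ5→cld] = [1, 8, 1]
r8 m[φ6→wet] = [1, 2, 4]
r8 m[sprk→φ0] = [14, 10, 2]
r8 m[sprk→φ3] = [14, 13, 7]
r8 m[sprk→φ4] = [12, 7, 7]
r8 m[ice→φ2] = [0, 0, 0]
r8 m[fog→φ1] = [3, 2, 4]
r8 m[fog→φ2] = [9, 6, 13]
r8 m[cld→φ3] = [1, 8, 1]
r8 m[cld→φ5] = [7, 10, 14]
r8 m[slip→φ0] = [0, 0, 0]
r8 m[wet→φ0] = [3, 5, 6]
r8 m[wet→φ1] = [6, 5, 7]
r8 m[wet→φ6] = [7, 6, 5]
r9 m[φ0→sprk] = [6, 5, 6]
r9 m[φ0→slip] = [8, 8, 8]
r9 m[φ0→wet] = [5, 3, 3]
r9 m[φ1→fog] = [9, 6, 13]
r9 m[φ1→wet] = [2, 3, 2]
r9 m[φ2→ice] = [8, 9, 12]
r9 m[φ2→fog] = [3, 2, 4]
r9 m[φ3→sprk] = [6, 2, 1]
r9 m[φ3→cld] = [7, 10, 14]
r9 m[φ4→sprk] = [8, 8, 1]
r9 m[φ5→cld] = [1, 8, 1]
r9 m[φ6→wet] = [1, 2, 4]
r9 m[sprk→φ0] = [14, 10, 2]
r9 m[sprk→φ3] = [14, 13, 7]
r9 m[sprk→φ4] = [12, 7, 7]
r9 m[ice→φ2] = [0, 0, 0]
r9 m[fog→φ1] = [3, 2, 4]
r9 m[fog→φ2] = [9, 6, 13]
r9 m[cld→φ3] = [1, 8, 1]
r9 m[cld→φ5] = [7, 10, 14]
r9 m[slip→φ0] = [0, 0, 0]
r9 m[wet→φ0] = [3, 5, 6]
r9 m[wet→φ1] = [6, 5, 7]
r9 m[wet→φ6] = [7, 6, 5]
r10 m[φ0→sprk] = [6, 5, 6]
r10 m[φ0→slip] = [8, 8, 8]
r10 m[φ0→wet] = [5, 3, 3]
r10 m[φ1→fog] = [9, 6, 13]
r10 m[φ1→wet] = [2, 3, 2]
r10 m[φ2→ice] = [8, 9, 12]
r10 m[φ2→fog] = [3, 2, 4]
r10 m[φ3→sprk] = [6, 2, 1]
r10 m[φ3→cld] = [7, 10, 14]
r10 m[φ4→sprk] = [8, 8, 1]
r10 m[φ5→cld] = [1, 8, 1]
r10 m[φ6→wet] = [1, 2, 4]
r10 m[sprk→φ0] = [14, 10, 2]
r10 m[sprk→φ3] = [14, 13, 7]
r10 m[sprk→φ4] = [12, 7, 7]
r10 m[ice→φ2] = [0, 0, 0]
r10 m[fog→φ1] = [3, 2, 4]
r10 m[fog→φ2] = [9, 6, 13]
r10 m[cld→φ3] = [1, 8, 1]
r10 m[cld→φ5] = [7, 10, 14]
r10 m[slip→φ0] = [0, 0, 0]
r10 m[wet→φ0] = [3, 5, 6]
r10 m[wet→φ1] = [6, 5, 7]
r10 m[wet→φ6] = [7, 6, 5]
fixed point reached at round 10
traceback from sprk: (sprk=2, ice=0, fog=1, cld=0, slip=0, wet=0), score=8

assignment: (sprk=2, ice=0, fog=1, cld=0, slip=0, wet=0); score = 8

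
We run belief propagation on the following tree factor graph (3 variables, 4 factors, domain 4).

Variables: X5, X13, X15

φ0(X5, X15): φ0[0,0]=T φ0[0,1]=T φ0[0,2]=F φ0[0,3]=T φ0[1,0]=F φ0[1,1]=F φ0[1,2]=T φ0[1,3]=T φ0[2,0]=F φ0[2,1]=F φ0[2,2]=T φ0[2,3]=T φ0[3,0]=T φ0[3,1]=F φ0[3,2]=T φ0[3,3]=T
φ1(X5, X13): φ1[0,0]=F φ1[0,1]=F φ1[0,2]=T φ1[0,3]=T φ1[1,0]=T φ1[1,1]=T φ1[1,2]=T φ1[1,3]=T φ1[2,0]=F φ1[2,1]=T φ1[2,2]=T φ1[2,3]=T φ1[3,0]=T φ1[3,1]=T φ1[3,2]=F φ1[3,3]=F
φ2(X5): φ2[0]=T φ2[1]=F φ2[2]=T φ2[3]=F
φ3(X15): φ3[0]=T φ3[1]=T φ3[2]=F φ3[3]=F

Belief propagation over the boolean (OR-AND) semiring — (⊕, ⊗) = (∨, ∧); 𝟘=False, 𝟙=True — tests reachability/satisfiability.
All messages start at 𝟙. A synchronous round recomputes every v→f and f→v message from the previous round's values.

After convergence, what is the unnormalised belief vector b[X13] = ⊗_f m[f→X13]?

init: all messages = 𝟙 over 4 values
r1 m[φ0→X5] = [T, T, T, T]
r1 m[φ0→X15] = [T, T, T, T]
r1 m[φ1→X5] = [T, T, T, T]
r1 m[φ1→X13] = [T, T, T, T]
r1 m[φ2→X5] = [T, F, T, F]
r1 m[φ3→X15] = [T, T, F, F]
r1 m[X5→φ0] = [T, T, T, T]
r1 m[X5→φ1] = [T, T, T, T]
r1 m[X5→φ2] = [T, T, T, T]
r1 m[X13→φ1] = [T, T, T, T]
r1 m[X15→φ0] = [T, T, T, T]
r1 m[X15→φ3] = [T, T, T, T]
r2 m[φ0→X5] = [T, T, T, T]
r2 m[φ0→X15] = [T, T, T, T]
r2 m[φ1→X5] = [T, T, T, T]
r2 m[φ1→X13] = [T, T, T, T]
r2 m[φ2→X5] = [T, F, T, F]
r2 m[φ3→X15] = [T, T, F, F]
r2 m[X5→φ0] = [T, F, T, F]
r2 m[X5→φ1] = [T, F, T, F]
r2 m[X5→φ2] = [T, T, T, T]
r2 m[X13→φ1] = [T, T, T, T]
r2 m[X15→φ0] = [T, T, F, F]
r2 m[X15→φ3] = [T, T, T, T]
r3 m[φ0→X5] = [T, F, F, T]
r3 m[φ0→X15] = [T, T, T, T]
r3 m[φ1→X5] = [T, T, T, T]
r3 m[φ1→X13] = [F, T, T, T]
r3 m[φ2→X5] = [T, F, T, F]
r3 m[φ3→X15] = [T, T, F, F]
r3 m[X5→φ0] = [T, F, T, F]
r3 m[X5→φ1] = [T, F, T, F]
r3 m[X5→φ2] = [T, T, T, T]
r3 m[X13→φ1] = [T, T, T, T]
r3 m[X15→φ0] = [T, T, F, F]
r3 m[X15→φ3] = [T, T, T, T]
r4 m[φ0→X5] = [T, F, F, T]
r4 m[φ0→X15] = [T, T, T, T]
r4 m[φ1→X5] = [T, T, T, T]
r4 m[φ1→X13] = [F, T, T, T]
r4 m[φ2→X5] = [T, F, T, F]
r4 m[φ3→X15] = [T, T, F, F]
r4 m[X5→φ0] = [T, F, T, F]
r4 m[X5→φ1] = [T, F, F, F]
r4 m[X5→φ2] = [T, F, F, T]
r4 m[X13→φ1] = [T, T, T, T]
r4 m[X15→φ0] = [T, T, F, F]
r4 m[X15→φ3] = [T, T, T, T]
r5 m[φ0→X5] = [T, F, F, T]
r5 m[φ0→X15] = [T, T, T, T]
r5 m[φ1→X5] = [T, T, T, T]
r5 m[φ1→X13] = [F, F, T, T]
r5 m[φ2→X5] = [T, F, T, F]
r5 m[φ3→X15] = [T, T, F, F]
r5 m[X5→φ0] = [T, F, T, F]
r5 m[X5→φ1] = [T, F, F, F]
r5 m[X5→φ2] = [T, F, F, T]
r5 m[X13→φ1] = [T, T, T, T]
r5 m[X15→φ0] = [T, T, F, F]
r5 m[X15→φ3] = [T, T, T, T]
r6 m[φ0→X5] = [T, F, F, T]
r6 m[φ0→X15] = [T, T, T, T]
r6 m[φ1→X5] = [T, T, T, T]
r6 m[φ1→X13] = [F, F, T, T]
r6 m[φ2→X5] = [T, F, T, F]
r6 m[φ3→X15] = [T, T, F, F]
r6 m[X5→φ0] = [T, F, T, F]
r6 m[X5→φ1] = [T, F, F, F]
r6 m[X5→φ2] = [T, F, F, T]
r6 m[X13→φ1] = [T, T, T, T]
r6 m[X15→φ0] = [T, T, F, F]
r6 m[X15→φ3] = [T, T, T, T]
fixed point reached at round 6
b[X13] = ⊗ incoming = [F, F, T, T]

b[X13] = [F, F, T, T]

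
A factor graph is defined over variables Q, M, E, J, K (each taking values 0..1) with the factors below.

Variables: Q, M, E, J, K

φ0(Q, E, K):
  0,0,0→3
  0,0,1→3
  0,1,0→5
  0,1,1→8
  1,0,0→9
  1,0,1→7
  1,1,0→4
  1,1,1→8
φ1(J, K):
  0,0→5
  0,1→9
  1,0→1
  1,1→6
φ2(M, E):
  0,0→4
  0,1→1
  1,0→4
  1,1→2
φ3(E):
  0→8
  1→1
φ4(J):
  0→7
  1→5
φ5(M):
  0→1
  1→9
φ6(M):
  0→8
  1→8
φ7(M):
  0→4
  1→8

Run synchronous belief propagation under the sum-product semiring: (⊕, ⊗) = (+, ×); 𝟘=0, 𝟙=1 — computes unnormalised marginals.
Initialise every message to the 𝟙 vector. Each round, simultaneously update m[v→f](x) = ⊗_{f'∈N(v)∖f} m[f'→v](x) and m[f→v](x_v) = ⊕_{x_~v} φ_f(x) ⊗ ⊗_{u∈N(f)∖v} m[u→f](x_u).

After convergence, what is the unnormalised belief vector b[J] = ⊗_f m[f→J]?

b[J] = [21995232, 7625760]

init: all messages = 𝟙 over 2 values
r1 m[φ0→Q] = [19, 28]
r1 m[φ0→E] = [22, 25]
r1 m[φ0→K] = [21, 26]
r1 m[φ1→J] = [14, 7]
r1 m[φ1→K] = [6, 15]
r1 m[φ2→M] = [5, 6]
r1 m[φ2→E] = [8, 3]
r1 m[φ3→E] = [8, 1]
r1 m[φ4→J] = [7, 5]
r1 m[φ5→M] = [1, 9]
r1 m[φ6→M] = [8, 8]
r1 m[φ7→M] = [4, 8]
r1 m[Q→φ0] = [1, 1]
r1 m[M→φ2] = [1, 1]
r1 m[M→φ5] = [1, 1]
r1 m[M→φ6] = [1, 1]
r1 m[M→φ7] = [1, 1]
r1 m[E→φ0] = [1, 1]
r1 m[E→φ2] = [1, 1]
r1 m[E→φ3] = [1, 1]
r1 m[J→φ1] = [1, 1]
r1 m[J→φ4] = [1, 1]
r1 m[K→φ0] = [1, 1]
r1 m[K→φ1] = [1, 1]
r2 m[φ0→Q] = [19, 28]
r2 m[φ0→E] = [22, 25]
r2 m[φ0→K] = [21, 26]
r2 m[φ1→J] = [14, 7]
r2 m[φ1→K] = [6, 15]
r2 m[φ2→M] = [5, 6]
r2 m[φ2→E] = [8, 3]
r2 m[φ3→E] = [8, 1]
r2 m[φ4→J] = [7, 5]
r2 m[φ5→M] = [1, 9]
r2 m[φ6→M] = [8, 8]
r2 m[φ7→M] = [4, 8]
r2 m[Q→φ0] = [1, 1]
r2 m[M→φ2] = [32, 576]
r2 m[M→φ5] = [160, 384]
r2 m[M→φ6] = [20, 432]
r2 m[M→φ7] = [40, 432]
r2 m[E→φ0] = [64, 3]
r2 m[E→φ2] = [176, 25]
r2 m[E→φ3] = [176, 75]
r2 m[J→φ1] = [7, 5]
r2 m[J→φ4] = [14, 7]
r2 m[K→φ0] = [6, 15]
r2 m[K→φ1] = [21, 26]
r3 m[φ0→Q] = [4482, 10608]
r3 m[φ0→E] = [222, 294]
r3 m[φ0→K] = [795, 688]
r3 m[φ1→J] = [339, 177]
r3 m[φ1→K] = [40, 93]
r3 m[φ2→M] = [729, 754]
r3 m[φ2→E] = [2432, 1184]
r3 m[φ3→E] = [8, 1]
r3 m[φ4→J] = [7, 5]
r3 m[φ5→M] = [1, 9]
r3 m[φ6→M] = [8, 8]
r3 m[φ7→M] = [4, 8]
r3 m[Q→φ0] = [1, 1]
r3 m[M→φ2] = [32, 576]
r3 m[M→φ5] = [160, 384]
r3 m[M→φ6] = [20, 432]
r3 m[M→φ7] = [40, 432]
r3 m[E→φ0] = [64, 3]
r3 m[E→φ2] = [176, 25]
r3 m[E→φ3] = [176, 75]
r3 m[J→φ1] = [7, 5]
r3 m[J→φ4] = [14, 7]
r3 m[K→φ0] = [6, 15]
r3 m[K→φ1] = [21, 26]
r4 m[φ0→Q] = [4482, 10608]
r4 m[φ0→E] = [222, 294]
r4 m[φ0→K] = [795, 688]
r4 m[φ1→J] = [339, 177]
r4 m[φ1→K] = [40, 93]
r4 m[φ2→M] = [729, 754]
r4 m[φ2→E] = [2432, 1184]
r4 m[φ3→E] = [8, 1]
r4 m[φ4→J] = [7, 5]
r4 m[φ5→M] = [1, 9]
r4 m[φ6→M] = [8, 8]
r4 m[φ7→M] = [4, 8]
r4 m[Q→φ0] = [1, 1]
r4 m[M→φ2] = [32, 576]
r4 m[M→φ5] = [23328, 48256]
r4 m[M→φ6] = [2916, 54288]
r4 m[M→φ7] = [5832, 54288]
r4 m[E→φ0] = [19456, 1184]
r4 m[E→φ2] = [1776, 294]
r4 m[E→φ3] = [539904, 348096]
r4 m[J→φ1] = [7, 5]
r4 m[J→φ4] = [339, 177]
r4 m[K→φ0] = [40, 93]
r4 m[K→φ1] = [795, 688]
r5 m[φ0→Q] = [8880640, 20740352]
r5 m[φ0→E] = [1410, 1848]
r5 m[φ0→K] = [244128, 213504]
r5 m[φ1→J] = [10167, 4923]
r5 m[φ1→K] = [40, 93]
r5 m[φ2→M] = [7398, 7692]
r5 m[φ2→E] = [2432, 1184]
r5 m[φ3→E] = [8, 1]
r5 m[φ4→J] = [7, 5]
r5 m[φ5→M] = [1, 9]
r5 m[φ6→M] = [8, 8]
r5 m[φ7→M] = [4, 8]
r5 m[Q→φ0] = [1, 1]
r5 m[M→φ2] = [32, 576]
r5 m[M→φ5] = [23328, 48256]
r5 m[M→φ6] = [2916, 54288]
r5 m[M→φ7] = [5832, 54288]
r5 m[E→φ0] = [19456, 1184]
r5 m[E→φ2] = [1776, 294]
r5 m[E→φ3] = [539904, 348096]
r5 m[J→φ1] = [7, 5]
r5 m[J→φ4] = [339, 177]
r5 m[K→φ0] = [40, 93]
r5 m[K→φ1] = [795, 688]
r6 m[φ0→Q] = [8880640, 20740352]
r6 m[φ0→E] = [1410, 1848]
r6 m[φ0→K] = [244128, 213504]
r6 m[φ1→J] = [10167, 4923]
r6 m[φ1→K] = [40, 93]
r6 m[φ2→M] = [7398, 7692]
r6 m[φ2→E] = [2432, 1184]
r6 m[φ3→E] = [8, 1]
r6 m[φ4→J] = [7, 5]
r6 m[φ5→M] = [1, 9]
r6 m[φ6→M] = [8, 8]
r6 m[φ7→M] = [4, 8]
r6 m[Q→φ0] = [1, 1]
r6 m[M→φ2] = [32, 576]
r6 m[M→φ5] = [236736, 492288]
r6 m[M→φ6] = [29592, 553824]
r6 m[M→φ7] = [59184, 553824]
r6 m[E→φ0] = [19456, 1184]
r6 m[E→φ2] = [11280, 1848]
r6 m[E→φ3] = [3429120, 2188032]
r6 m[J→φ1] = [7, 5]
r6 m[J→φ4] = [10167, 4923]
r6 m[K→φ0] = [40, 93]
r6 m[K→φ1] = [244128, 213504]
r7 m[φ0→Q] = [8880640, 20740352]
r7 m[φ0→E] = [1410, 1848]
r7 m[φ0→K] = [244128, 213504]
r7 m[φ1→J] = [3142176, 1525152]
r7 m[φ1→K] = [40, 93]
r7 m[φ2→M] = [46968, 48816]
r7 m[φ2→E] = [2432, 1184]
r7 m[φ3→E] = [8, 1]
r7 m[φ4→J] = [7, 5]
r7 m[φ5→M] = [1, 9]
r7 m[φ6→M] = [8, 8]
r7 m[φ7→M] = [4, 8]
r7 m[Q→φ0] = [1, 1]
r7 m[M→φ2] = [32, 576]
r7 m[M→φ5] = [236736, 492288]
r7 m[M→φ6] = [29592, 553824]
r7 m[M→φ7] = [59184, 553824]
r7 m[E→φ0] = [19456, 1184]
r7 m[E→φ2] = [11280, 1848]
r7 m[E→φ3] = [3429120, 2188032]
r7 m[J→φ1] = [7, 5]
r7 m[J→φ4] = [10167, 4923]
r7 m[K→φ0] = [40, 93]
r7 m[K→φ1] = [244128, 213504]
r8 m[φ0→Q] = [8880640, 20740352]
r8 m[φ0→E] = [1410, 1848]
r8 m[φ0→K] = [244128, 213504]
r8 m[φ1→J] = [3142176, 1525152]
r8 m[φ1→K] = [40, 93]
r8 m[φ2→M] = [46968, 48816]
r8 m[φ2→E] = [2432, 1184]
r8 m[φ3→E] = [8, 1]
r8 m[φ4→J] = [7, 5]
r8 m[φ5→M] = [1, 9]
r8 m[φ6→M] = [8, 8]
r8 m[φ7→M] = [4, 8]
r8 m[Q→φ0] = [1, 1]
r8 m[M→φ2] = [32, 576]
r8 m[M→φ5] = [1502976, 3124224]
r8 m[M→φ6] = [187872, 3514752]
r8 m[M→φ7] = [375744, 3514752]
r8 m[E→φ0] = [19456, 1184]
r8 m[E→φ2] = [11280, 1848]
r8 m[E→φ3] = [3429120, 2188032]
r8 m[J→φ1] = [7, 5]
r8 m[J→φ4] = [3142176, 1525152]
r8 m[K→φ0] = [40, 93]
r8 m[K→φ1] = [244128, 213504]
r9 m[φ0→Q] = [8880640, 20740352]
r9 m[φ0→E] = [1410, 1848]
r9 m[φ0→K] = [244128, 213504]
r9 m[φ1→J] = [3142176, 1525152]
r9 m[φ1→K] = [40, 93]
r9 m[φ2→M] = [46968, 48816]
r9 m[φ2→E] = [2432, 1184]
r9 m[φ3→E] = [8, 1]
r9 m[φ4→J] = [7, 5]
r9 m[φ5→M] = [1, 9]
r9 m[φ6→M] = [8, 8]
r9 m[φ7→M] = [4, 8]
r9 m[Q→φ0] = [1, 1]
r9 m[M→φ2] = [32, 576]
r9 m[M→φ5] = [1502976, 3124224]
r9 m[M→φ6] = [187872, 3514752]
r9 m[M→φ7] = [375744, 3514752]
r9 m[E→φ0] = [19456, 1184]
r9 m[E→φ2] = [11280, 1848]
r9 m[E→φ3] = [3429120, 2188032]
r9 m[J→φ1] = [7, 5]
r9 m[J→φ4] = [3142176, 1525152]
r9 m[K→φ0] = [40, 93]
r9 m[K→φ1] = [244128, 213504]
fixed point reached at round 9
b[J] = ⊗ incoming = [21995232, 7625760]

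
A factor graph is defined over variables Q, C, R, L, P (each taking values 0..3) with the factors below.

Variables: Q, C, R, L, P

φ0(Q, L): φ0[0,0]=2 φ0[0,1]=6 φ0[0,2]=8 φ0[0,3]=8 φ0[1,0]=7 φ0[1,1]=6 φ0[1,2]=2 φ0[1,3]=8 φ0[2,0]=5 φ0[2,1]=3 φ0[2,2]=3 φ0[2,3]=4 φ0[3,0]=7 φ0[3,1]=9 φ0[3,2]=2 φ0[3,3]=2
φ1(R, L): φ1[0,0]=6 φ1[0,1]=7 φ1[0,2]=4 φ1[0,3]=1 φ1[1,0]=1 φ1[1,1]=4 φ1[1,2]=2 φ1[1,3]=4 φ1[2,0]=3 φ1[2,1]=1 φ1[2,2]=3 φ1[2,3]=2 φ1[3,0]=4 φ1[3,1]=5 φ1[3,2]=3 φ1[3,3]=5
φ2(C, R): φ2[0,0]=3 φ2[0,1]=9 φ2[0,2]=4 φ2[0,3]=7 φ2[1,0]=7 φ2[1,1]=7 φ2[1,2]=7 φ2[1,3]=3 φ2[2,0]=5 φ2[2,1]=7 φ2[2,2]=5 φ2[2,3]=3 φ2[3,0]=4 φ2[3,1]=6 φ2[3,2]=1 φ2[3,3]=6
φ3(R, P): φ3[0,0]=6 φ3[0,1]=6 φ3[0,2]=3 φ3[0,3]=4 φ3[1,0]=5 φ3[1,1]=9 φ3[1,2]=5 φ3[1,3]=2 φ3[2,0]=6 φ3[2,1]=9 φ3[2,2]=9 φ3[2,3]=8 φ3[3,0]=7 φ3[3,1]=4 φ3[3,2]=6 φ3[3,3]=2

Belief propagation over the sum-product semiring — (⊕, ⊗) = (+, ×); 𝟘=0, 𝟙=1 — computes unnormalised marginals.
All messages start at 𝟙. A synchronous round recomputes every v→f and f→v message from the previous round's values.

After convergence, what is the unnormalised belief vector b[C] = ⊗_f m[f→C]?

b[C] = [136122, 144440, 118888, 104744]

init: all messages = 𝟙 over 4 values
r1 m[φ0→Q] = [24, 23, 15, 20]
r1 m[φ0→L] = [21, 24, 15, 22]
r1 m[φ1→R] = [18, 11, 9, 17]
r1 m[φ1→L] = [14, 17, 12, 12]
r1 m[φ2→C] = [23, 24, 20, 17]
r1 m[φ2→R] = [19, 29, 17, 19]
r1 m[φ3→R] = [19, 21, 32, 19]
r1 m[φ3→P] = [24, 28, 23, 16]
r1 m[Q→φ0] = [1, 1, 1, 1]
r1 m[C→φ2] = [1, 1, 1, 1]
r1 m[R→φ1] = [1, 1, 1, 1]
r1 m[R→φ2] = [1, 1, 1, 1]
r1 m[R→φ3] = [1, 1, 1, 1]
r1 m[L→φ0] = [1, 1, 1, 1]
r1 m[L→φ1] = [1, 1, 1, 1]
r1 m[P→φ3] = [1, 1, 1, 1]
r2 m[φ0→Q] = [24, 23, 15, 20]
r2 m[φ0→L] = [21, 24, 15, 22]
r2 m[φ1→R] = [18, 11, 9, 17]
r2 m[φ1→L] = [14, 17, 12, 12]
r2 m[φ2→C] = [23, 24, 20, 17]
r2 m[φ2→R] = [19, 29, 17, 19]
r2 m[φ3→R] = [19, 21, 32, 19]
r2 m[φ3→P] = [24, 28, 23, 16]
r2 m[Q→φ0] = [1, 1, 1, 1]
r2 m[C→φ2] = [1, 1, 1, 1]
r2 m[R→φ1] = [361, 609, 544, 361]
r2 m[R→φ2] = [342, 231, 288, 323]
r2 m[R→φ3] = [342, 319, 153, 323]
r2 m[L→φ0] = [14, 17, 12, 12]
r2 m[L→φ1] = [21, 24, 15, 22]
r2 m[P→φ3] = [1, 1, 1, 1]
r3 m[φ0→Q] = [322, 320, 205, 299]
r3 m[φ0→L] = [21, 24, 15, 22]
r3 m[φ1→R] = [376, 235, 176, 359]
r3 m[φ1→L] = [5851, 7312, 5377, 5690]
r3 m[φ2→C] = [6518, 6996, 5736, 4980]
r3 m[φ2→R] = [19, 29, 17, 19]
r3 m[φ3→R] = [19, 21, 32, 19]
r3 m[φ3→P] = [6826, 7592, 5936, 3876]
r3 m[Q→φ0] = [1, 1, 1, 1]
r3 m[C→φ2] = [1, 1, 1, 1]
r3 m[R→φ1] = [361, 609, 544, 361]
r3 m[R→φ2] = [342, 231, 288, 323]
r3 m[R→φ3] = [342, 319, 153, 323]
r3 m[L→φ0] = [14, 17, 12, 12]
r3 m[L→φ1] = [21, 24, 15, 22]
r3 m[P→φ3] = [1, 1, 1, 1]
r4 m[φ0→Q] = [322, 320, 205, 299]
r4 m[φ0→L] = [21, 24, 15, 22]
r4 m[φ1→R] = [376, 235, 176, 359]
r4 m[φ1→L] = [5851, 7312, 5377, 5690]
r4 m[φ2→C] = [6518, 6996, 5736, 4980]
r4 m[φ2→R] = [19, 29, 17, 19]
r4 m[φ3→R] = [19, 21, 32, 19]
r4 m[φ3→P] = [6826, 7592, 5936, 3876]
r4 m[Q→φ0] = [1, 1, 1, 1]
r4 m[C→φ2] = [1, 1, 1, 1]
r4 m[R→φ1] = [361, 609, 544, 361]
r4 m[R→φ2] = [7144, 4935, 5632, 6821]
r4 m[R→φ3] = [7144, 6815, 2992, 6821]
r4 m[L→φ0] = [5851, 7312, 5377, 5690]
r4 m[L→φ1] = [21, 24, 15, 22]
r4 m[P→φ3] = [1, 1, 1, 1]
r5 m[φ0→Q] = [144110, 141103, 90082, 128899]
r5 m[φ0→L] = [21, 24, 15, 22]
r5 m[φ1→R] = [376, 235, 176, 359]
r5 m[φ1→L] = [5851, 7312, 5377, 5690]
r5 m[φ2→C] = [136122, 144440, 118888, 104744]
r5 m[φ2→R] = [19, 29, 17, 19]
r5 m[φ3→R] = [19, 21, 32, 19]
r5 m[φ3→P] = [142638, 158411, 123361, 79784]
r5 m[Q→φ0] = [1, 1, 1, 1]
r5 m[C→φ2] = [1, 1, 1, 1]
r5 m[R→φ1] = [361, 609, 544, 361]
r5 m[R→φ2] = [7144, 4935, 5632, 6821]
r5 m[R→φ3] = [7144, 6815, 2992, 6821]
r5 m[L→φ0] = [5851, 7312, 5377, 5690]
r5 m[L→φ1] = [21, 24, 15, 22]
r5 m[P→φ3] = [1, 1, 1, 1]
r6 m[φ0→Q] = [144110, 141103, 90082, 128899]
r6 m[φ0→L] = [21, 24, 15, 22]
r6 m[φ1→R] = [376, 235, 176, 359]
r6 m[φ1→L] = [5851, 7312, 5377, 5690]
r6 m[φ2→C] = [136122, 144440, 118888, 104744]
r6 m[φ2→R] = [19, 29, 17, 19]
r6 m[φ3→R] = [19, 21, 32, 19]
r6 m[φ3→P] = [142638, 158411, 123361, 79784]
r6 m[Q→φ0] = [1, 1, 1, 1]
r6 m[C→φ2] = [1, 1, 1, 1]
r6 m[R→φ1] = [361, 609, 544, 361]
r6 m[R→φ2] = [7144, 4935, 5632, 6821]
r6 m[R→φ3] = [7144, 6815, 2992, 6821]
r6 m[L→φ0] = [5851, 7312, 5377, 5690]
r6 m[L→φ1] = [21, 24, 15, 22]
r6 m[P→φ3] = [1, 1, 1, 1]
fixed point reached at round 6
b[C] = ⊗ incoming = [136122, 144440, 118888, 104744]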